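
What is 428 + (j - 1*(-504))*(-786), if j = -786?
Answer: 222080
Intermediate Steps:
428 + (j - 1*(-504))*(-786) = 428 + (-786 - 1*(-504))*(-786) = 428 + (-786 + 504)*(-786) = 428 - 282*(-786) = 428 + 221652 = 222080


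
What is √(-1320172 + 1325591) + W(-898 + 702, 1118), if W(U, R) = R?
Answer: 1118 + √5419 ≈ 1191.6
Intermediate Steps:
√(-1320172 + 1325591) + W(-898 + 702, 1118) = √(-1320172 + 1325591) + 1118 = √5419 + 1118 = 1118 + √5419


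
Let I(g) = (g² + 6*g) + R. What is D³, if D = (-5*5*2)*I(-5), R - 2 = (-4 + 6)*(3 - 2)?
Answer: 125000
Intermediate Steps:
R = 4 (R = 2 + (-4 + 6)*(3 - 2) = 2 + 2*1 = 2 + 2 = 4)
I(g) = 4 + g² + 6*g (I(g) = (g² + 6*g) + 4 = 4 + g² + 6*g)
D = 50 (D = (-5*5*2)*(4 + (-5)² + 6*(-5)) = (-25*2)*(4 + 25 - 30) = -50*(-1) = 50)
D³ = 50³ = 125000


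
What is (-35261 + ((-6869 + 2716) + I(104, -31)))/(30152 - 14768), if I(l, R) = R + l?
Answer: -39341/15384 ≈ -2.5573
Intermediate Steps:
(-35261 + ((-6869 + 2716) + I(104, -31)))/(30152 - 14768) = (-35261 + ((-6869 + 2716) + (-31 + 104)))/(30152 - 14768) = (-35261 + (-4153 + 73))/15384 = (-35261 - 4080)*(1/15384) = -39341*1/15384 = -39341/15384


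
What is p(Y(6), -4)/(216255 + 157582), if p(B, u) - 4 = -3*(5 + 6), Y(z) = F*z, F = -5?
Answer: -29/373837 ≈ -7.7574e-5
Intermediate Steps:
Y(z) = -5*z
p(B, u) = -29 (p(B, u) = 4 - 3*(5 + 6) = 4 - 3*11 = 4 - 33 = -29)
p(Y(6), -4)/(216255 + 157582) = -29/(216255 + 157582) = -29/373837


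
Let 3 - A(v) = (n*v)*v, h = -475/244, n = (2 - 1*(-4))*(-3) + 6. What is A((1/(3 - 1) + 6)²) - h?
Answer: 2613935/122 ≈ 21426.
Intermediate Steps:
n = -12 (n = (2 + 4)*(-3) + 6 = 6*(-3) + 6 = -18 + 6 = -12)
h = -475/244 (h = -475*1/244 = -475/244 ≈ -1.9467)
A(v) = 3 + 12*v² (A(v) = 3 - (-12*v)*v = 3 - (-12)*v² = 3 + 12*v²)
A((1/(3 - 1) + 6)²) - h = (3 + 12*((1/(3 - 1) + 6)²)²) - 1*(-475/244) = (3 + 12*((1/2 + 6)²)²) + 475/244 = (3 + 12*((½ + 6)²)²) + 475/244 = (3 + 12*((13/2)²)²) + 475/244 = (3 + 12*(169/4)²) + 475/244 = (3 + 12*(28561/16)) + 475/244 = (3 + 85683/4) + 475/244 = 85695/4 + 475/244 = 2613935/122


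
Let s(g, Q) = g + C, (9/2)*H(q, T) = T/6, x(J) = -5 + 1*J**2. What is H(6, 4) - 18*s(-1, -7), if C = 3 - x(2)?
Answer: -1454/27 ≈ -53.852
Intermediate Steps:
x(J) = -5 + J**2
H(q, T) = T/27 (H(q, T) = 2*(T/6)/9 = T/27)
C = 4 (C = 3 - (-5 + 2**2) = 3 - (-5 + 4) = 3 - 1*(-1) = 3 + 1 = 4)
s(g, Q) = 4 + g (s(g, Q) = g + 4 = 4 + g)
H(6, 4) - 18*s(-1, -7) = (1/27)*4 - 18*(4 - 1) = 4/27 - 18*3 = 4/27 - 54 = -1454/27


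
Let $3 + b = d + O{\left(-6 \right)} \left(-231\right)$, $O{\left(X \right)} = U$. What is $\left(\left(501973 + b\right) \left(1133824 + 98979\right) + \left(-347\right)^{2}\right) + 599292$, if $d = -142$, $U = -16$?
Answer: $623212223473$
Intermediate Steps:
$O{\left(X \right)} = -16$
$b = 3551$ ($b = -3 - -3554 = -3 + \left(-142 + 3696\right) = -3 + 3554 = 3551$)
$\left(\left(501973 + b\right) \left(1133824 + 98979\right) + \left(-347\right)^{2}\right) + 599292 = \left(\left(501973 + 3551\right) \left(1133824 + 98979\right) + \left(-347\right)^{2}\right) + 599292 = \left(505524 \cdot 1232803 + 120409\right) + 599292 = \left(623211503772 + 120409\right) + 599292 = 623211624181 + 599292 = 623212223473$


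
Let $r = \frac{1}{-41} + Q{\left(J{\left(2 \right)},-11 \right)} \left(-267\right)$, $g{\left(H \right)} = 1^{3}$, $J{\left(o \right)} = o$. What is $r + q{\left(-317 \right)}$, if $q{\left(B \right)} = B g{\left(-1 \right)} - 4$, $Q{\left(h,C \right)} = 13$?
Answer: $- \frac{155473}{41} \approx -3792.0$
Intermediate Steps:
$g{\left(H \right)} = 1$
$q{\left(B \right)} = -4 + B$ ($q{\left(B \right)} = B 1 - 4 = B - 4 = -4 + B$)
$r = - \frac{142312}{41}$ ($r = \frac{1}{-41} + 13 \left(-267\right) = - \frac{1}{41} - 3471 = - \frac{142312}{41} \approx -3471.0$)
$r + q{\left(-317 \right)} = - \frac{142312}{41} - 321 = - \frac{155473}{41}$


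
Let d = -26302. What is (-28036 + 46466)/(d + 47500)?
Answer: 9215/10599 ≈ 0.86942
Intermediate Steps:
(-28036 + 46466)/(d + 47500) = (-28036 + 46466)/(-26302 + 47500) = 18430/21198 = 18430*(1/21198) = 9215/10599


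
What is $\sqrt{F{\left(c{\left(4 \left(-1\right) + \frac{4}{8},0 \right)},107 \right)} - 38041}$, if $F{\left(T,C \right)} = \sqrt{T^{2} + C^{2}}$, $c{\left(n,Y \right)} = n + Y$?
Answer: $\frac{\sqrt{-152164 + 2 \sqrt{45845}}}{2} \approx 194.77 i$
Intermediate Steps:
$c{\left(n,Y \right)} = Y + n$
$F{\left(T,C \right)} = \sqrt{C^{2} + T^{2}}$
$\sqrt{F{\left(c{\left(4 \left(-1\right) + \frac{4}{8},0 \right)},107 \right)} - 38041} = \sqrt{\sqrt{107^{2} + \left(0 + \left(4 \left(-1\right) + \frac{4}{8}\right)\right)^{2}} - 38041} = \sqrt{\sqrt{11449 + \left(0 + \left(-4 + 4 \cdot \frac{1}{8}\right)\right)^{2}} - 38041} = \sqrt{\sqrt{11449 + \left(0 + \left(-4 + \frac{1}{2}\right)\right)^{2}} - 38041} = \sqrt{\sqrt{11449 + \left(0 - \frac{7}{2}\right)^{2}} - 38041} = \sqrt{\sqrt{11449 + \left(- \frac{7}{2}\right)^{2}} - 38041} = \sqrt{\sqrt{11449 + \frac{49}{4}} - 38041} = \sqrt{\sqrt{\frac{45845}{4}} - 38041} = \sqrt{\frac{\sqrt{45845}}{2} - 38041} = \sqrt{-38041 + \frac{\sqrt{45845}}{2}}$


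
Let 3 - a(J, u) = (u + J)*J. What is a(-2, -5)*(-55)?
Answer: 605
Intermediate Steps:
a(J, u) = 3 - J*(J + u) (a(J, u) = 3 - (u + J)*J = 3 - (J + u)*J = 3 - J*(J + u))
a(-2, -5)*(-55) = (3 - 1*(-2)**2 - 1*(-2)*(-5))*(-55) = (3 - 1*4 - 10)*(-55) = (3 - 4 - 10)*(-55) = -11*(-55) = 605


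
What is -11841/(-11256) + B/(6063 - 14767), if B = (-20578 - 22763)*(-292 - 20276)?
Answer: -52259997667/510272 ≈ -1.0242e+5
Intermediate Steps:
B = 891437688 (B = -43341*(-20568) = 891437688)
-11841/(-11256) + B/(6063 - 14767) = -11841/(-11256) + 891437688/(6063 - 14767) = -11841*(-1/11256) + 891437688/(-8704) = 3947/3752 + 891437688*(-1/8704) = 3947/3752 - 111429711/1088 = -52259997667/510272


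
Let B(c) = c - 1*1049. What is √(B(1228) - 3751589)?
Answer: I*√3751410 ≈ 1936.9*I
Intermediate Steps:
B(c) = -1049 + c (B(c) = c - 1049 = -1049 + c)
√(B(1228) - 3751589) = √((-1049 + 1228) - 3751589) = √(179 - 3751589) = √(-3751410) = I*√3751410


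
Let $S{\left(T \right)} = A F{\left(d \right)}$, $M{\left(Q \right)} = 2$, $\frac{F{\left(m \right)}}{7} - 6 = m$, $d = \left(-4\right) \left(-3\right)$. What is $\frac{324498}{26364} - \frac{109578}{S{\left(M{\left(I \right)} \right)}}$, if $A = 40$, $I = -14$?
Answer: $- \frac{2486993}{263640} \approx -9.4333$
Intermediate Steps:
$d = 12$
$F{\left(m \right)} = 42 + 7 m$
$S{\left(T \right)} = 5040$ ($S{\left(T \right)} = 40 \left(42 + 7 \cdot 12\right) = 40 \left(42 + 84\right) = 40 \cdot 126 = 5040$)
$\frac{324498}{26364} - \frac{109578}{S{\left(M{\left(I \right)} \right)}} = \frac{324498}{26364} - \frac{109578}{5040} = 324498 \cdot \frac{1}{26364} - \frac{2609}{120} = \frac{54083}{4394} - \frac{2609}{120} = - \frac{2486993}{263640}$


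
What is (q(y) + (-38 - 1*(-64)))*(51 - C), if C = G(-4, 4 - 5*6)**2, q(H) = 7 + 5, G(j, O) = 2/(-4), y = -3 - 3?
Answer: 3857/2 ≈ 1928.5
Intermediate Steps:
y = -6
G(j, O) = -1/2 (G(j, O) = 2*(-1/4) = -1/2)
q(H) = 12
C = 1/4 (C = (-1/2)**2 = 1/4 ≈ 0.25000)
(q(y) + (-38 - 1*(-64)))*(51 - C) = (12 + (-38 - 1*(-64)))*(51 - 1*1/4) = (12 + (-38 + 64))*(51 - 1/4) = (12 + 26)*(203/4) = 38*(203/4) = 3857/2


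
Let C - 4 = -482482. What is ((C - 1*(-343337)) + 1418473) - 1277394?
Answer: 1938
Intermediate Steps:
C = -482478 (C = 4 - 482482 = -482478)
((C - 1*(-343337)) + 1418473) - 1277394 = ((-482478 - 1*(-343337)) + 1418473) - 1277394 = ((-482478 + 343337) + 1418473) - 1277394 = (-139141 + 1418473) - 1277394 = 1279332 - 1277394 = 1938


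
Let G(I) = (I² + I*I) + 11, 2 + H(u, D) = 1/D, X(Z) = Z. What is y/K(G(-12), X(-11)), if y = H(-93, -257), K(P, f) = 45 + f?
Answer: -515/8738 ≈ -0.058938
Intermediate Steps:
H(u, D) = -2 + 1/D
G(I) = 11 + 2*I² (G(I) = (I² + I²) + 11 = 2*I² + 11 = 11 + 2*I²)
y = -515/257 (y = -2 + 1/(-257) = -2 - 1/257 = -515/257 ≈ -2.0039)
y/K(G(-12), X(-11)) = -515/(257*(45 - 11)) = -515/257/34 = -515/257*1/34 = -515/8738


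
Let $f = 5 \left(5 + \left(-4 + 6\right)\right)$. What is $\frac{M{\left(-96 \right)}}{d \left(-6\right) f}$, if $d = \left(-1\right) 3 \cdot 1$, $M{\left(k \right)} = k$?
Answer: $- \frac{16}{105} \approx -0.15238$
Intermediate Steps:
$d = -3$ ($d = \left(-3\right) 1 = -3$)
$f = 35$ ($f = 5 \left(5 + 2\right) = 5 \cdot 7 = 35$)
$\frac{M{\left(-96 \right)}}{d \left(-6\right) f} = - \frac{96}{\left(-3\right) \left(-6\right) 35} = - \frac{96}{18 \cdot 35} = - \frac{96}{630} = \left(-96\right) \frac{1}{630} = - \frac{16}{105}$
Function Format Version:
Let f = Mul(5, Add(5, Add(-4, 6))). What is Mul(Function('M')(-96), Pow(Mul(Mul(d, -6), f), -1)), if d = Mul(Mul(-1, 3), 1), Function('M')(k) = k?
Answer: Rational(-16, 105) ≈ -0.15238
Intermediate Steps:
d = -3 (d = Mul(-3, 1) = -3)
f = 35 (f = Mul(5, Add(5, 2)) = Mul(5, 7) = 35)
Mul(Function('M')(-96), Pow(Mul(Mul(d, -6), f), -1)) = Mul(-96, Pow(Mul(Mul(-3, -6), 35), -1)) = Mul(-96, Pow(Mul(18, 35), -1)) = Mul(-96, Pow(630, -1)) = Mul(-96, Rational(1, 630)) = Rational(-16, 105)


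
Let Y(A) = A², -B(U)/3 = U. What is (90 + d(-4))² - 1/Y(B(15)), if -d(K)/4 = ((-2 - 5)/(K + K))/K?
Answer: 1070271161/129600 ≈ 8258.3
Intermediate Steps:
B(U) = -3*U
d(K) = 14/K² (d(K) = -4*(-2 - 5)/(K + K)/K = -4*(-7*1/(2*K))/K = -4*(-7/(2*K))/K = -(-14)/K² = 14/K²)
(90 + d(-4))² - 1/Y(B(15)) = (90 + 14/(-4)²)² - 1/((-3*15)²) = (90 + 14*(1/16))² - 1/((-45)²) = (90 + 7/8)² - 1/2025 = (727/8)² - 1*1/2025 = 528529/64 - 1/2025 = 1070271161/129600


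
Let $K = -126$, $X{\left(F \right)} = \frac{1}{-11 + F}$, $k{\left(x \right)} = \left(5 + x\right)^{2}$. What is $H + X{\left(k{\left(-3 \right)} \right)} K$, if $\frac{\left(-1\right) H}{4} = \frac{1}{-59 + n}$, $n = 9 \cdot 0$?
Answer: $\frac{1066}{59} \approx 18.068$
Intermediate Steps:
$n = 0$
$H = \frac{4}{59}$ ($H = - \frac{4}{-59 + 0} = - \frac{4}{-59} = \left(-4\right) \left(- \frac{1}{59}\right) = \frac{4}{59} \approx 0.067797$)
$H + X{\left(k{\left(-3 \right)} \right)} K = \frac{4}{59} + \frac{1}{-11 + \left(5 - 3\right)^{2}} \left(-126\right) = \frac{4}{59} + \frac{1}{-11 + 2^{2}} \left(-126\right) = \frac{4}{59} + \frac{1}{-11 + 4} \left(-126\right) = \frac{4}{59} + \frac{1}{-7} \left(-126\right) = \frac{4}{59} - -18 = \frac{4}{59} + 18 = \frac{1066}{59}$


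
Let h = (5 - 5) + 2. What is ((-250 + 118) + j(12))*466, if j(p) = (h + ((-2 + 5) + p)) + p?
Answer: -47998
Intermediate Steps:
h = 2 (h = 0 + 2 = 2)
j(p) = 5 + 2*p (j(p) = (2 + ((-2 + 5) + p)) + p = (2 + (3 + p)) + p = (5 + p) + p = 5 + 2*p)
((-250 + 118) + j(12))*466 = ((-250 + 118) + (5 + 2*12))*466 = (-132 + (5 + 24))*466 = (-132 + 29)*466 = -103*466 = -47998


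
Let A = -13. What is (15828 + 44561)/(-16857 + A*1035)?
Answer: -60389/30312 ≈ -1.9922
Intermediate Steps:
(15828 + 44561)/(-16857 + A*1035) = (15828 + 44561)/(-16857 - 13*1035) = 60389/(-16857 - 13455) = 60389/(-30312) = 60389*(-1/30312) = -60389/30312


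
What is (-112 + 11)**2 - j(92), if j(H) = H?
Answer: 10109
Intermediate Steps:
(-112 + 11)**2 - j(92) = (-112 + 11)**2 - 1*92 = (-101)**2 - 92 = 10201 - 92 = 10109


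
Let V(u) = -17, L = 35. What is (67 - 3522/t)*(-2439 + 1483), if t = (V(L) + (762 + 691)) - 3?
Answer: -88419484/1433 ≈ -61702.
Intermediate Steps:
t = 1433 (t = (-17 + (762 + 691)) - 3 = (-17 + 1453) - 3 = 1436 - 3 = 1433)
(67 - 3522/t)*(-2439 + 1483) = (67 - 3522/1433)*(-2439 + 1483) = (67 - 3522*1/1433)*(-956) = (67 - 3522/1433)*(-956) = (92489/1433)*(-956) = -88419484/1433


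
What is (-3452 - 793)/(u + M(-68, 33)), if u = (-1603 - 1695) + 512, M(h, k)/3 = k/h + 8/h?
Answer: 288660/189571 ≈ 1.5227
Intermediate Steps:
M(h, k) = 24/h + 3*k/h (M(h, k) = 3*(k/h + 8/h) = 3*(8/h + k/h) = 24/h + 3*k/h)
u = -2786 (u = -3298 + 512 = -2786)
(-3452 - 793)/(u + M(-68, 33)) = (-3452 - 793)/(-2786 + 3*(8 + 33)/(-68)) = -4245/(-2786 + 3*(-1/68)*41) = -4245/(-2786 - 123/68) = -4245/(-189571/68) = -4245*(-68/189571) = 288660/189571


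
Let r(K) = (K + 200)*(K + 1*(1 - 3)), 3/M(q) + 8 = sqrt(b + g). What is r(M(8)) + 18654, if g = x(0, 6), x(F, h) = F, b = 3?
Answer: 67633865/3721 - 36090*sqrt(3)/3721 ≈ 18159.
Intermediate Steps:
g = 0
M(q) = 3/(-8 + sqrt(3)) (M(q) = 3/(-8 + sqrt(3 + 0)) = 3/(-8 + sqrt(3)))
r(K) = (-2 + K)*(200 + K) (r(K) = (200 + K)*(K + 1*(-2)) = (200 + K)*(K - 2) = (200 + K)*(-2 + K) = (-2 + K)*(200 + K))
r(M(8)) + 18654 = (-400 + (-24/61 - 3*sqrt(3)/61)**2 + 198*(-24/61 - 3*sqrt(3)/61)) + 18654 = (-400 + (-24/61 - 3*sqrt(3)/61)**2 + (-4752/61 - 594*sqrt(3)/61)) + 18654 = (-29152/61 + (-24/61 - 3*sqrt(3)/61)**2 - 594*sqrt(3)/61) + 18654 = 1108742/61 + (-24/61 - 3*sqrt(3)/61)**2 - 594*sqrt(3)/61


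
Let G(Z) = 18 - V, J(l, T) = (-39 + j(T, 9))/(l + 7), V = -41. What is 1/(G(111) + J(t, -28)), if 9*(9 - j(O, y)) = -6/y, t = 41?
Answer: 162/9457 ≈ 0.017130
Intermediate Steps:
j(O, y) = 9 + 2/(3*y) (j(O, y) = 9 - (-2)/(3*y) = 9 + 2/(3*y))
J(l, T) = -808/(27*(7 + l)) (J(l, T) = (-39 + (9 + (2/3)/9))/(l + 7) = (-39 + (9 + (2/3)*(1/9)))/(7 + l) = (-39 + (9 + 2/27))/(7 + l) = (-39 + 245/27)/(7 + l) = -808/(27*(7 + l)))
G(Z) = 59 (G(Z) = 18 - 1*(-41) = 18 + 41 = 59)
1/(G(111) + J(t, -28)) = 1/(59 - 808/(189 + 27*41)) = 1/(59 - 808/(189 + 1107)) = 1/(59 - 808/1296) = 1/(59 - 808*1/1296) = 1/(59 - 101/162) = 1/(9457/162) = 162/9457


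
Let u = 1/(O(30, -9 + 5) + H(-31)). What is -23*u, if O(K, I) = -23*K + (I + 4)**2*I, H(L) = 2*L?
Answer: 23/752 ≈ 0.030585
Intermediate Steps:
O(K, I) = -23*K + I*(4 + I)**2 (O(K, I) = -23*K + (4 + I)**2*I = -23*K + I*(4 + I)**2)
u = -1/752 (u = 1/((-23*30 + (-9 + 5)*(4 + (-9 + 5))**2) + 2*(-31)) = 1/((-690 - 4*(4 - 4)**2) - 62) = 1/((-690 - 4*0**2) - 62) = 1/((-690 - 4*0) - 62) = 1/((-690 + 0) - 62) = 1/(-690 - 62) = 1/(-752) = -1/752 ≈ -0.0013298)
-23*u = -23*(-1/752) = 23/752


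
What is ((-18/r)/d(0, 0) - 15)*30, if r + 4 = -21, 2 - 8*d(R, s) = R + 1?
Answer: -1386/5 ≈ -277.20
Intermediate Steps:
d(R, s) = ⅛ - R/8 (d(R, s) = ¼ - (R + 1)/8 = ¼ - (1 + R)/8 = ¼ + (-⅛ - R/8) = ⅛ - R/8)
r = -25 (r = -4 - 21 = -25)
((-18/r)/d(0, 0) - 15)*30 = ((-18/(-25))/(⅛ - ⅛*0) - 15)*30 = ((-18*(-1/25))/(⅛ + 0) - 15)*30 = (18/(25*(⅛)) - 15)*30 = ((18/25)*8 - 15)*30 = (144/25 - 15)*30 = -231/25*30 = -1386/5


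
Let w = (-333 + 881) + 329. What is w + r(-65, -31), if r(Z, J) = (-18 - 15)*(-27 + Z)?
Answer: 3913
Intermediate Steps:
r(Z, J) = 891 - 33*Z (r(Z, J) = -33*(-27 + Z) = 891 - 33*Z)
w = 877 (w = 548 + 329 = 877)
w + r(-65, -31) = 877 + (891 - 33*(-65)) = 877 + (891 + 2145) = 877 + 3036 = 3913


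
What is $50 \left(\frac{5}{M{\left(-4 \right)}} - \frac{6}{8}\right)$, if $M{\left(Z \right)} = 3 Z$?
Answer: $- \frac{175}{3} \approx -58.333$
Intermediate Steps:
$50 \left(\frac{5}{M{\left(-4 \right)}} - \frac{6}{8}\right) = 50 \left(\frac{5}{3 \left(-4\right)} - \frac{6}{8}\right) = 50 \left(\frac{5}{-12} - \frac{3}{4}\right) = 50 \left(5 \left(- \frac{1}{12}\right) - \frac{3}{4}\right) = 50 \left(- \frac{5}{12} - \frac{3}{4}\right) = 50 \left(- \frac{7}{6}\right) = - \frac{175}{3}$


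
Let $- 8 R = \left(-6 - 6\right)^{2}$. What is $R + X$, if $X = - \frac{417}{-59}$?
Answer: $- \frac{645}{59} \approx -10.932$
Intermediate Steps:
$R = -18$ ($R = - \frac{\left(-6 - 6\right)^{2}}{8} = - \frac{\left(-12\right)^{2}}{8} = \left(- \frac{1}{8}\right) 144 = -18$)
$X = \frac{417}{59}$ ($X = \left(-417\right) \left(- \frac{1}{59}\right) = \frac{417}{59} \approx 7.0678$)
$R + X = -18 + \frac{417}{59} = - \frac{645}{59}$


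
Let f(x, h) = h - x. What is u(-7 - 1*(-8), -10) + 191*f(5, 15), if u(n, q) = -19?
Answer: 1891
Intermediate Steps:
u(-7 - 1*(-8), -10) + 191*f(5, 15) = -19 + 191*(15 - 1*5) = -19 + 191*(15 - 5) = -19 + 191*10 = -19 + 1910 = 1891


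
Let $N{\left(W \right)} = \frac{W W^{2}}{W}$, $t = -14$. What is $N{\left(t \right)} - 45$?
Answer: $151$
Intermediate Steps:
$N{\left(W \right)} = W^{2}$ ($N{\left(W \right)} = \frac{W^{3}}{W} = W^{2}$)
$N{\left(t \right)} - 45 = \left(-14\right)^{2} - 45 = 196 - 45 = 151$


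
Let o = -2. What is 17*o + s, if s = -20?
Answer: -54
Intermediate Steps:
17*o + s = 17*(-2) - 20 = -34 - 20 = -54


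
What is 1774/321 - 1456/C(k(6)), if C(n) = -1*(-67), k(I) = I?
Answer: -348518/21507 ≈ -16.205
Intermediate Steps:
C(n) = 67
1774/321 - 1456/C(k(6)) = 1774/321 - 1456/67 = -348518/21507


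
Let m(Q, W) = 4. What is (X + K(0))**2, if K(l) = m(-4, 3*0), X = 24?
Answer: 784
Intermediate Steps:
K(l) = 4
(X + K(0))**2 = (24 + 4)**2 = 28**2 = 784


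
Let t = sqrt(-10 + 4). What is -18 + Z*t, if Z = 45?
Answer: -18 + 45*I*sqrt(6) ≈ -18.0 + 110.23*I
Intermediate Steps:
t = I*sqrt(6) (t = sqrt(-6) = I*sqrt(6) ≈ 2.4495*I)
-18 + Z*t = -18 + 45*(I*sqrt(6)) = -18 + 45*I*sqrt(6)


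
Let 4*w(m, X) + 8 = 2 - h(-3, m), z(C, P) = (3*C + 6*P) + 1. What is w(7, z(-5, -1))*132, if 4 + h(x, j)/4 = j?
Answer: -594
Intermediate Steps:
h(x, j) = -16 + 4*j
z(C, P) = 1 + 3*C + 6*P
w(m, X) = 5/2 - m (w(m, X) = -2 + (2 - (-16 + 4*m))/4 = -2 + (2 + (16 - 4*m))/4 = -2 + (18 - 4*m)/4 = -2 + (9/2 - m) = 5/2 - m)
w(7, z(-5, -1))*132 = (5/2 - 1*7)*132 = (5/2 - 7)*132 = -9/2*132 = -594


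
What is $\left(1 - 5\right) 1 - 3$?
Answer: $-7$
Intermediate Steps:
$\left(1 - 5\right) 1 - 3 = \left(-4\right) 1 - 3 = -4 - 3 = -7$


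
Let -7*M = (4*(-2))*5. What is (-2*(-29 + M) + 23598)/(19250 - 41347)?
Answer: -165512/154679 ≈ -1.0700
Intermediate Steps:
M = 40/7 (M = -4*(-2)*5/7 = -(-8)*5/7 = -⅐*(-40) = 40/7 ≈ 5.7143)
(-2*(-29 + M) + 23598)/(19250 - 41347) = (-2*(-29 + 40/7) + 23598)/(19250 - 41347) = (-2*(-163/7) + 23598)/(-22097) = (326/7 + 23598)*(-1/22097) = (165512/7)*(-1/22097) = -165512/154679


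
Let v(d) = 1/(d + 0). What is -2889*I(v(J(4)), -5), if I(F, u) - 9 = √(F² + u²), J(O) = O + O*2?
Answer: -26001 - 963*√3601/4 ≈ -40448.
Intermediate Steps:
J(O) = 3*O (J(O) = O + 2*O = 3*O)
v(d) = 1/d
I(F, u) = 9 + √(F² + u²)
-2889*I(v(J(4)), -5) = -2889*(9 + √((1/(3*4))² + (-5)²)) = -2889*(9 + √((1/12)² + 25)) = -2889*(9 + √(1/144 + 25)) = -2889*(9 + √(3601/144)) = -2889*(9 + √3601/12) = -26001 - 963*√3601/4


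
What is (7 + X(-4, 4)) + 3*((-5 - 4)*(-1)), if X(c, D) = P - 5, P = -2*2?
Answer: 25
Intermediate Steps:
P = -4
X(c, D) = -9 (X(c, D) = -4 - 5 = -9)
(7 + X(-4, 4)) + 3*((-5 - 4)*(-1)) = (7 - 9) + 3*((-5 - 4)*(-1)) = -2 + 3*(-9*(-1)) = -2 + 3*9 = -2 + 27 = 25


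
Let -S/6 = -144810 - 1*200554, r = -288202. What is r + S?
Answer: 1783982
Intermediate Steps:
S = 2072184 (S = -6*(-144810 - 1*200554) = -6*(-144810 - 200554) = -6*(-345364) = 2072184)
r + S = -288202 + 2072184 = 1783982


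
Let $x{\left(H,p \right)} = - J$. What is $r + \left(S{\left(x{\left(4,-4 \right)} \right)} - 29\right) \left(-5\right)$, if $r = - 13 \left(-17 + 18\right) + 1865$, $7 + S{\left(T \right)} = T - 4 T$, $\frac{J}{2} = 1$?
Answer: $2002$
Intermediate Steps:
$J = 2$ ($J = 2 \cdot 1 = 2$)
$x{\left(H,p \right)} = -2$ ($x{\left(H,p \right)} = \left(-1\right) 2 = -2$)
$S{\left(T \right)} = -7 - 3 T$ ($S{\left(T \right)} = -7 + \left(T - 4 T\right) = -7 - 3 T$)
$r = 1852$ ($r = \left(-13\right) 1 + 1865 = -13 + 1865 = 1852$)
$r + \left(S{\left(x{\left(4,-4 \right)} \right)} - 29\right) \left(-5\right) = 1852 + \left(\left(-7 - -6\right) - 29\right) \left(-5\right) = 1852 + \left(\left(-7 + 6\right) - 29\right) \left(-5\right) = 1852 + \left(-1 - 29\right) \left(-5\right) = 1852 - -150 = 1852 + 150 = 2002$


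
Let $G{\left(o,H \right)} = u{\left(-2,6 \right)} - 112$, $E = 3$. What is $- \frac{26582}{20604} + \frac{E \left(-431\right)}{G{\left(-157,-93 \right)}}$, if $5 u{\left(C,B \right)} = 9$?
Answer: $\frac{59279089}{5676402} \approx 10.443$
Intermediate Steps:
$u{\left(C,B \right)} = \frac{9}{5}$ ($u{\left(C,B \right)} = \frac{1}{5} \cdot 9 = \frac{9}{5}$)
$G{\left(o,H \right)} = - \frac{551}{5}$ ($G{\left(o,H \right)} = \frac{9}{5} - 112 = - \frac{551}{5}$)
$- \frac{26582}{20604} + \frac{E \left(-431\right)}{G{\left(-157,-93 \right)}} = - \frac{26582}{20604} + \frac{3 \left(-431\right)}{- \frac{551}{5}} = \left(-26582\right) \frac{1}{20604} - - \frac{6465}{551} = - \frac{13291}{10302} + \frac{6465}{551} = \frac{59279089}{5676402}$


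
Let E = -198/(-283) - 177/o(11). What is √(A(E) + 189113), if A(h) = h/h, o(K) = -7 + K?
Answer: √189114 ≈ 434.87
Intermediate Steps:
E = -49299/1132 (E = -198/(-283) - 177/(-7 + 11) = -198*(-1/283) - 177/4 = 198/283 - 177*¼ = 198/283 - 177/4 = -49299/1132 ≈ -43.550)
A(h) = 1
√(A(E) + 189113) = √(1 + 189113) = √189114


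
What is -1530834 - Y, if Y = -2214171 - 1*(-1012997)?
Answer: -329660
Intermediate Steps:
Y = -1201174 (Y = -2214171 + 1012997 = -1201174)
-1530834 - Y = -1530834 - 1*(-1201174) = -1530834 + 1201174 = -329660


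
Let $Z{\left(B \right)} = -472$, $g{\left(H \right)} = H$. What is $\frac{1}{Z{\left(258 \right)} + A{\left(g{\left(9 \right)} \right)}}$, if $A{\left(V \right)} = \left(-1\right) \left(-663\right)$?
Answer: $\frac{1}{191} \approx 0.0052356$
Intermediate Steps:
$A{\left(V \right)} = 663$
$\frac{1}{Z{\left(258 \right)} + A{\left(g{\left(9 \right)} \right)}} = \frac{1}{-472 + 663} = \frac{1}{191}$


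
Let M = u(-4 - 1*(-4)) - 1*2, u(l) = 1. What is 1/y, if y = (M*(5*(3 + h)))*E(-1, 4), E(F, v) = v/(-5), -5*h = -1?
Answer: 5/64 ≈ 0.078125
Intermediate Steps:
h = ⅕ (h = -⅕*(-1) = ⅕ ≈ 0.20000)
E(F, v) = -v/5 (E(F, v) = v*(-⅕) = -v/5)
M = -1 (M = 1 - 1*2 = 1 - 2 = -1)
y = 64/5 (y = (-5*(3 + ⅕))*(-⅕*4) = -5*16/5*(-⅘) = -1*16*(-⅘) = -16*(-⅘) = 64/5 ≈ 12.800)
1/y = 1/(64/5) = 5/64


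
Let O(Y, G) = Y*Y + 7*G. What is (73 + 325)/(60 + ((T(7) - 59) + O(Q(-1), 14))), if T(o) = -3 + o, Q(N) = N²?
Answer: 199/52 ≈ 3.8269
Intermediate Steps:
O(Y, G) = Y² + 7*G
(73 + 325)/(60 + ((T(7) - 59) + O(Q(-1), 14))) = (73 + 325)/(60 + (((-3 + 7) - 59) + (((-1)²)² + 7*14))) = 398/(60 + ((4 - 59) + (1² + 98))) = 398/(60 + (-55 + (1 + 98))) = 398/(60 + (-55 + 99)) = 398/(60 + 44) = 398/104 = 398*(1/104) = 199/52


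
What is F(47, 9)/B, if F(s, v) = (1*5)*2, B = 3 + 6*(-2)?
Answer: -10/9 ≈ -1.1111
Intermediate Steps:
B = -9 (B = 3 - 12 = -9)
F(s, v) = 10 (F(s, v) = 5*2 = 10)
F(47, 9)/B = 10/(-9) = -1/9*10 = -10/9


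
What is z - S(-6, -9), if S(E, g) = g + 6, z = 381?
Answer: 384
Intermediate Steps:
S(E, g) = 6 + g
z - S(-6, -9) = 381 - (6 - 9) = 381 - 1*(-3) = 381 + 3 = 384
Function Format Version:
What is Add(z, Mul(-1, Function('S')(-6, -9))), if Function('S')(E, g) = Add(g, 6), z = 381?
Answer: 384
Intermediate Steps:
Function('S')(E, g) = Add(6, g)
Add(z, Mul(-1, Function('S')(-6, -9))) = Add(381, Mul(-1, Add(6, -9))) = Add(381, Mul(-1, -3)) = Add(381, 3) = 384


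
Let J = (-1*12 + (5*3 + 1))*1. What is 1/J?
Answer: ¼ ≈ 0.25000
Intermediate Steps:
J = 4 (J = (-12 + (15 + 1))*1 = (-12 + 16)*1 = 4*1 = 4)
1/J = 1/4 = ¼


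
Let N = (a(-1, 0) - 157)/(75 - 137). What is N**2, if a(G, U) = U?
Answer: 24649/3844 ≈ 6.4123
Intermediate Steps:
N = 157/62 (N = (0 - 157)/(75 - 137) = -157/(-62) = -157*(-1/62) = 157/62 ≈ 2.5323)
N**2 = (157/62)**2 = 24649/3844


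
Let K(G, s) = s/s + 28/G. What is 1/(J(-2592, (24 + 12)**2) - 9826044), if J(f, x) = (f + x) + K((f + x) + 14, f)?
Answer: -641/6299324313 ≈ -1.0176e-7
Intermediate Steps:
K(G, s) = 1 + 28/G
J(f, x) = f + x + (42 + f + x)/(14 + f + x) (J(f, x) = (f + x) + (28 + ((f + x) + 14))/((f + x) + 14) = (f + x) + (28 + (14 + f + x))/(14 + f + x) = (f + x) + (42 + f + x)/(14 + f + x) = f + x + (42 + f + x)/(14 + f + x))
1/(J(-2592, (24 + 12)**2) - 9826044) = 1/((42 - 2592 + (24 + 12)**2 + (-2592 + (24 + 12)**2)*(14 - 2592 + (24 + 12)**2))/(14 - 2592 + (24 + 12)**2) - 9826044) = 1/((42 - 2592 + 36**2 + (-2592 + 36**2)*(14 - 2592 + 36**2))/(14 - 2592 + 36**2) - 9826044) = 1/((42 - 2592 + 1296 + (-2592 + 1296)*(14 - 2592 + 1296))/(14 - 2592 + 1296) - 9826044) = 1/((42 - 2592 + 1296 - 1296*(-1282))/(-1282) - 9826044) = 1/(-(42 - 2592 + 1296 + 1661472)/1282 - 9826044) = 1/(-1/1282*1660218 - 9826044) = 1/(-830109/641 - 9826044) = 1/(-6299324313/641) = -641/6299324313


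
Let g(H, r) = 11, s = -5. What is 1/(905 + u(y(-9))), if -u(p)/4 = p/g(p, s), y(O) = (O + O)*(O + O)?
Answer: 11/8659 ≈ 0.0012704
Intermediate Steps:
y(O) = 4*O² (y(O) = (2*O)*(2*O) = 4*O²)
u(p) = -4*p/11
1/(905 + u(y(-9))) = 1/(905 - 16*(-9)²/11) = 1/(905 - 16*81/11) = 1/(905 - 4/11*324) = 1/(905 - 1296/11) = 1/(8659/11) = 11/8659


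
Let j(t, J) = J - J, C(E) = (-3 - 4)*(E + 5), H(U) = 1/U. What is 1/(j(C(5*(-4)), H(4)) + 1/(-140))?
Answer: -140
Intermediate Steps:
C(E) = -35 - 7*E (C(E) = -7*(5 + E) = -35 - 7*E)
j(t, J) = 0
1/(j(C(5*(-4)), H(4)) + 1/(-140)) = 1/(0 + 1/(-140)) = 1/(0 - 1/140) = 1/(-1/140) = -140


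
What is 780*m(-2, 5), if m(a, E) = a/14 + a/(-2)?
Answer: 4680/7 ≈ 668.57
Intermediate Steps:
m(a, E) = -3*a/7 (m(a, E) = a*(1/14) + a*(-1/2) = a/14 - a/2 = -3*a/7)
780*m(-2, 5) = 780*(-3/7*(-2)) = 780*(6/7) = 4680/7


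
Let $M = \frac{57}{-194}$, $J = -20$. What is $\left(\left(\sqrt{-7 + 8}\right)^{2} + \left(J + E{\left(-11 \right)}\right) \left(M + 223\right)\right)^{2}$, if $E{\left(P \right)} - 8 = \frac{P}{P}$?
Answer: $\frac{225682953721}{37636} \approx 5.9965 \cdot 10^{6}$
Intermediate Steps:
$E{\left(P \right)} = 9$ ($E{\left(P \right)} = 8 + \frac{P}{P} = 8 + 1 = 9$)
$M = - \frac{57}{194}$ ($M = 57 \left(- \frac{1}{194}\right) = - \frac{57}{194} \approx -0.29381$)
$\left(\left(\sqrt{-7 + 8}\right)^{2} + \left(J + E{\left(-11 \right)}\right) \left(M + 223\right)\right)^{2} = \left(\left(\sqrt{-7 + 8}\right)^{2} + \left(-20 + 9\right) \left(- \frac{57}{194} + 223\right)\right)^{2} = \left(\left(\sqrt{1}\right)^{2} - \frac{475255}{194}\right)^{2} = \left(1^{2} - \frac{475255}{194}\right)^{2} = \left(1 - \frac{475255}{194}\right)^{2} = \left(- \frac{475061}{194}\right)^{2} = \frac{225682953721}{37636}$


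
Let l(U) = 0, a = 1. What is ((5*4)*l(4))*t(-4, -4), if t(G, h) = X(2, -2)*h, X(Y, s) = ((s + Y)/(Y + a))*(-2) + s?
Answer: 0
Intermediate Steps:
X(Y, s) = s - 2*(Y + s)/(1 + Y) (X(Y, s) = ((s + Y)/(Y + 1))*(-2) + s = ((Y + s)/(1 + Y))*(-2) + s = -2*(Y + s)/(1 + Y) + s = s - 2*(Y + s)/(1 + Y))
t(G, h) = -2*h (t(G, h) = ((-1*(-2) - 2*2 + 2*(-2))/(1 + 2))*h = ((2 - 4 - 4)/3)*h = ((⅓)*(-6))*h = -2*h)
((5*4)*l(4))*t(-4, -4) = ((5*4)*0)*(-2*(-4)) = (20*0)*8 = 0*8 = 0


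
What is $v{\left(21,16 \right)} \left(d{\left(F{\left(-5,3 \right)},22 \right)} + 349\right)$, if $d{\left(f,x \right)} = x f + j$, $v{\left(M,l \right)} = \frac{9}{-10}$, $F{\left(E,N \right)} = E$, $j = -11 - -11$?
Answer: $- \frac{2151}{10} \approx -215.1$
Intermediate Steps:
$j = 0$ ($j = -11 + 11 = 0$)
$v{\left(M,l \right)} = - \frac{9}{10}$ ($v{\left(M,l \right)} = 9 \left(- \frac{1}{10}\right) = - \frac{9}{10}$)
$d{\left(f,x \right)} = f x$ ($d{\left(f,x \right)} = x f + 0 = f x + 0 = f x$)
$v{\left(21,16 \right)} \left(d{\left(F{\left(-5,3 \right)},22 \right)} + 349\right) = - \frac{9 \left(\left(-5\right) 22 + 349\right)}{10} = - \frac{9 \left(-110 + 349\right)}{10} = \left(- \frac{9}{10}\right) 239 = - \frac{2151}{10}$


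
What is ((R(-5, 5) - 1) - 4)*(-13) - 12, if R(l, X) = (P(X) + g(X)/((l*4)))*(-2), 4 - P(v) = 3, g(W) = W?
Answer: 145/2 ≈ 72.500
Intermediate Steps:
P(v) = 1 (P(v) = 4 - 1*3 = 4 - 3 = 1)
R(l, X) = -2 - X/(2*l) (R(l, X) = (1 + X/((l*4)))*(-2) = (1 + X/((4*l)))*(-2) = (1 + X*(1/(4*l)))*(-2) = (1 + X/(4*l))*(-2) = -2 - X/(2*l))
((R(-5, 5) - 1) - 4)*(-13) - 12 = (((-2 - 1/2*5/(-5)) - 1) - 4)*(-13) - 12 = (((-2 - 1/2*5*(-1/5)) - 1) - 4)*(-13) - 12 = (((-2 + 1/2) - 1) - 4)*(-13) - 12 = ((-3/2 - 1) - 4)*(-13) - 12 = (-5/2 - 4)*(-13) - 12 = -13/2*(-13) - 12 = 169/2 - 12 = 145/2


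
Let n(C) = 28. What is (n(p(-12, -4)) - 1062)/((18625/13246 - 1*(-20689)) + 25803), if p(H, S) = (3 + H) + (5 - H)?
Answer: -13696364/615851657 ≈ -0.022240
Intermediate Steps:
p(H, S) = 8
(n(p(-12, -4)) - 1062)/((18625/13246 - 1*(-20689)) + 25803) = (28 - 1062)/((18625/13246 - 1*(-20689)) + 25803) = -1034/((18625*(1/13246) + 20689) + 25803) = -1034/((18625/13246 + 20689) + 25803) = -1034/(274065119/13246 + 25803) = -1034/615851657/13246 = -1034*13246/615851657 = -13696364/615851657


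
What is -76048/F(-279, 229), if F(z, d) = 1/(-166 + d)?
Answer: -4791024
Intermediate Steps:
-76048/F(-279, 229) = -76048/(1/(-166 + 229)) = -76048/(1/63) = -76048/1/63 = -76048*63 = -4791024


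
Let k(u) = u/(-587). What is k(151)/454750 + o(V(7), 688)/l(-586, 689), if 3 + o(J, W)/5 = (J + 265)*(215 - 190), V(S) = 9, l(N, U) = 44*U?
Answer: 4569313205517/4046249993500 ≈ 1.1293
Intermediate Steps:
k(u) = -u/587 (k(u) = u*(-1/587) = -u/587)
o(J, W) = 33110 + 125*J (o(J, W) = -15 + 5*((J + 265)*(215 - 190)) = -15 + 5*((265 + J)*25) = -15 + 5*(6625 + 25*J) = -15 + (33125 + 125*J) = 33110 + 125*J)
k(151)/454750 + o(V(7), 688)/l(-586, 689) = -1/587*151/454750 + (33110 + 125*9)/((44*689)) = -151/587*1/454750 + (33110 + 1125)/30316 = -151/266938250 + 34235*(1/30316) = -151/266938250 + 34235/30316 = 4569313205517/4046249993500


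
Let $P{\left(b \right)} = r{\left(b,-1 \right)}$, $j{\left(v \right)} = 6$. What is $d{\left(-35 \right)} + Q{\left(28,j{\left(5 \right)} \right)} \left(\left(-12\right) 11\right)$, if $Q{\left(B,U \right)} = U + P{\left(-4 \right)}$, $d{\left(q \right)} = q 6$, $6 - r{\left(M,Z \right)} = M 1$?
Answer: $-2322$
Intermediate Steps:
$r{\left(M,Z \right)} = 6 - M$ ($r{\left(M,Z \right)} = 6 - M 1 = 6 - M$)
$P{\left(b \right)} = 6 - b$
$d{\left(q \right)} = 6 q$
$Q{\left(B,U \right)} = 10 + U$ ($Q{\left(B,U \right)} = U + \left(6 - -4\right) = U + \left(6 + 4\right) = U + 10 = 10 + U$)
$d{\left(-35 \right)} + Q{\left(28,j{\left(5 \right)} \right)} \left(\left(-12\right) 11\right) = 6 \left(-35\right) + \left(10 + 6\right) \left(\left(-12\right) 11\right) = -210 + 16 \left(-132\right) = -210 - 2112 = -2322$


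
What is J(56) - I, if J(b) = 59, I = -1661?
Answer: 1720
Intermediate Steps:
J(56) - I = 59 - 1*(-1661) = 59 + 1661 = 1720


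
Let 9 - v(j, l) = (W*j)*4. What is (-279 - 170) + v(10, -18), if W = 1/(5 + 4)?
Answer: -4000/9 ≈ -444.44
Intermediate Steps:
W = ⅑ (W = 1/9 = ⅑ ≈ 0.11111)
v(j, l) = 9 - 4*j/9 (v(j, l) = 9 - j/9*4 = 9 - 4*j/9)
(-279 - 170) + v(10, -18) = (-279 - 170) + (9 - 4/9*10) = -449 + (9 - 40/9) = -449 + 41/9 = -4000/9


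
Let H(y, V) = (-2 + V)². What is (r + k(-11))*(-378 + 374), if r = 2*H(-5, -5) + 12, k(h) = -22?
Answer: -352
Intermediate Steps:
r = 110 (r = 2*(-2 - 5)² + 12 = 2*(-7)² + 12 = 2*49 + 12 = 98 + 12 = 110)
(r + k(-11))*(-378 + 374) = (110 - 22)*(-378 + 374) = 88*(-4) = -352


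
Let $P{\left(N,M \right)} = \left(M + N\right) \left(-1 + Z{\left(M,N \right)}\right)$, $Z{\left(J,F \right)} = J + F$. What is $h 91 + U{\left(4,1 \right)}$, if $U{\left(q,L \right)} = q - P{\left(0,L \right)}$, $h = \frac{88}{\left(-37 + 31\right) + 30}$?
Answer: $\frac{1013}{3} \approx 337.67$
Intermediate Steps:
$Z{\left(J,F \right)} = F + J$
$h = \frac{11}{3}$ ($h = \frac{88}{-6 + 30} = \frac{88}{24} = 88 \cdot \frac{1}{24} = \frac{11}{3} \approx 3.6667$)
$P{\left(N,M \right)} = \left(M + N\right) \left(-1 + M + N\right)$ ($P{\left(N,M \right)} = \left(M + N\right) \left(-1 + \left(N + M\right)\right) = \left(M + N\right) \left(-1 + \left(M + N\right)\right) = \left(M + N\right) \left(-1 + M + N\right)$)
$U{\left(q,L \right)} = L + q - L^{2}$ ($U{\left(q,L \right)} = q - \left(- L - 0 + L \left(L + 0\right) + 0 \left(L + 0\right)\right) = q - \left(- L + 0 + L L + 0 L\right) = q - \left(- L + 0 + L^{2} + 0\right) = q - \left(L^{2} - L\right) = L + q - L^{2}$)
$h 91 + U{\left(4,1 \right)} = \frac{11}{3} \cdot 91 + \left(1 + 4 - 1^{2}\right) = \frac{1001}{3} + \left(1 + 4 - 1\right) = \frac{1001}{3} + 4 = \frac{1013}{3}$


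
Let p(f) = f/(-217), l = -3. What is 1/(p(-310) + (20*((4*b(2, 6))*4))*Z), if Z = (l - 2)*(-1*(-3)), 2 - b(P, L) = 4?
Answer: 7/67210 ≈ 0.00010415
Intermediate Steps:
b(P, L) = -2 (b(P, L) = 2 - 1*4 = 2 - 4 = -2)
p(f) = -f/217 (p(f) = f*(-1/217) = -f/217)
Z = -15 (Z = (-3 - 2)*(-1*(-3)) = -5*3 = -15)
1/(p(-310) + (20*((4*b(2, 6))*4))*Z) = 1/(-1/217*(-310) + (20*((4*(-2))*4))*(-15)) = 1/(10/7 + (20*(-8*4))*(-15)) = 1/(10/7 + (20*(-32))*(-15)) = 1/(10/7 - 640*(-15)) = 1/(10/7 + 9600) = 1/(67210/7) = 7/67210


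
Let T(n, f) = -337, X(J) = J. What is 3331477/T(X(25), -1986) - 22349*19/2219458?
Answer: -7394216380113/747957346 ≈ -9885.9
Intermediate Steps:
3331477/T(X(25), -1986) - 22349*19/2219458 = 3331477/(-337) - 22349*19/2219458 = 3331477*(-1/337) - 424631*1/2219458 = -3331477/337 - 424631/2219458 = -7394216380113/747957346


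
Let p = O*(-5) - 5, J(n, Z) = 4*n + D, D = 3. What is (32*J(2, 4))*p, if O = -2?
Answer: 1760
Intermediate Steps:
J(n, Z) = 3 + 4*n (J(n, Z) = 4*n + 3 = 3 + 4*n)
p = 5 (p = -2*(-5) - 5 = 10 - 5 = 5)
(32*J(2, 4))*p = (32*(3 + 4*2))*5 = (32*(3 + 8))*5 = (32*11)*5 = 352*5 = 1760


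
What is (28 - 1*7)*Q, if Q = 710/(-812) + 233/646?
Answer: -101049/9367 ≈ -10.788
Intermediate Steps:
Q = -33683/65569 (Q = 710*(-1/812) + 233*(1/646) = -355/406 + 233/646 = -33683/65569 ≈ -0.51370)
(28 - 1*7)*Q = (28 - 1*7)*(-33683/65569) = (28 - 7)*(-33683/65569) = 21*(-33683/65569) = -101049/9367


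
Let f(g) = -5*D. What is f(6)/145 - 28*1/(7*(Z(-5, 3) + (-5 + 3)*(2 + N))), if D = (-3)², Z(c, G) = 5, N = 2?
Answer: 89/87 ≈ 1.0230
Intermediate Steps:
D = 9
f(g) = -45 (f(g) = -5*9 = -45)
f(6)/145 - 28*1/(7*(Z(-5, 3) + (-5 + 3)*(2 + N))) = -45/145 - 28*1/(7*(5 + (-5 + 3)*(2 + 2))) = -45*1/145 - 28*1/(7*(5 - 2*4)) = -9/29 - 28*1/(7*(5 - 8)) = -9/29 - 28/((-3*7)) = -9/29 - 28/(-21) = -9/29 - 28*(-1/21) = -9/29 + 4/3 = 89/87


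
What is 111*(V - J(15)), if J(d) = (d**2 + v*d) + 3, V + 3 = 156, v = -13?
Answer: 13320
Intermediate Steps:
V = 153 (V = -3 + 156 = 153)
J(d) = 3 + d**2 - 13*d (J(d) = (d**2 - 13*d) + 3 = 3 + d**2 - 13*d)
111*(V - J(15)) = 111*(153 - (3 + 15**2 - 13*15)) = 111*(153 - (3 + 225 - 195)) = 111*(153 - 1*33) = 111*(153 - 33) = 111*120 = 13320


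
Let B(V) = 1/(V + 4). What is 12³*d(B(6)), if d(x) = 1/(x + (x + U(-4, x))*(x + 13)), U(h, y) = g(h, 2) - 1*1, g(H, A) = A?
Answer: 172800/1451 ≈ 119.09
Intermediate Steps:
U(h, y) = 1 (U(h, y) = 2 - 1*1 = 2 - 1 = 1)
B(V) = 1/(4 + V)
d(x) = 1/(x + (1 + x)*(13 + x)) (d(x) = 1/(x + (x + 1)*(x + 13)) = 1/(x + (1 + x)*(13 + x)))
12³*d(B(6)) = 12³/(13 + (1/(4 + 6))² + 15/(4 + 6)) = 1728/(13 + (1/10)² + 15/10) = 1728/(13 + (⅒)² + 15*(⅒)) = 1728/(13 + 1/100 + 3/2) = 1728/(1451/100) = 1728*(100/1451) = 172800/1451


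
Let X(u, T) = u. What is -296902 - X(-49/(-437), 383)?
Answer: -129746223/437 ≈ -2.9690e+5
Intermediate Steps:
-296902 - X(-49/(-437), 383) = -296902 - (-49)/(-437) = -296902 - (-49)*(-1)/437 = -296902 - 1*49/437 = -296902 - 49/437 = -129746223/437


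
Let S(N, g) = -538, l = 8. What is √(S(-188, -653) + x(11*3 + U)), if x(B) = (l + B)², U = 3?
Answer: √1398 ≈ 37.390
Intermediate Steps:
x(B) = (8 + B)²
√(S(-188, -653) + x(11*3 + U)) = √(-538 + (8 + (11*3 + 3))²) = √(-538 + (8 + (33 + 3))²) = √(-538 + (8 + 36)²) = √(-538 + 44²) = √(-538 + 1936) = √1398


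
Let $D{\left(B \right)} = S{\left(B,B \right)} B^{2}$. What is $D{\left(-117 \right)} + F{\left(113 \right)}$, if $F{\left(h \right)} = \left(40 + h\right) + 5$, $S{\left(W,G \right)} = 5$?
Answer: $68603$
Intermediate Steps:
$F{\left(h \right)} = 45 + h$
$D{\left(B \right)} = 5 B^{2}$
$D{\left(-117 \right)} + F{\left(113 \right)} = 5 \left(-117\right)^{2} + \left(45 + 113\right) = 5 \cdot 13689 + 158 = 68445 + 158 = 68603$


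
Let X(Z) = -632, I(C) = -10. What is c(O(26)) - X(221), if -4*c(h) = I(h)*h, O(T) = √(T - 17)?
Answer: 1279/2 ≈ 639.50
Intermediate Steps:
O(T) = √(-17 + T)
c(h) = 5*h/2 (c(h) = -(-5)*h/2 = 5*h/2)
c(O(26)) - X(221) = 5*√(-17 + 26)/2 - 1*(-632) = 5*√9/2 + 632 = (5/2)*3 + 632 = 15/2 + 632 = 1279/2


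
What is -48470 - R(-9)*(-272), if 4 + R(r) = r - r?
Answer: -49558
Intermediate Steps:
R(r) = -4 (R(r) = -4 + (r - r) = -4 + 0 = -4)
-48470 - R(-9)*(-272) = -48470 - (-4)*(-272) = -48470 - 1*1088 = -48470 - 1088 = -49558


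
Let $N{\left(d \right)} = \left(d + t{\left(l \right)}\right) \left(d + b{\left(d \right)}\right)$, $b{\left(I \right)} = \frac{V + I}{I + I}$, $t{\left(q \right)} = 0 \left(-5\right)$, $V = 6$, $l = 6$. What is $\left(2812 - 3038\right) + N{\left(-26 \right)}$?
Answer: $440$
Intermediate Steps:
$t{\left(q \right)} = 0$
$b{\left(I \right)} = \frac{6 + I}{2 I}$ ($b{\left(I \right)} = \frac{6 + I}{I + I} = \frac{6 + I}{2 I}$)
$N{\left(d \right)} = d \left(d + \frac{6 + d}{2 d}\right)$ ($N{\left(d \right)} = \left(d + 0\right) \left(d + \frac{6 + d}{2 d}\right) = d \left(d + \frac{6 + d}{2 d}\right)$)
$\left(2812 - 3038\right) + N{\left(-26 \right)} = \left(2812 - 3038\right) + \left(3 + \left(-26\right)^{2} + \frac{1}{2} \left(-26\right)\right) = -226 + \left(3 + 676 - 13\right) = -226 + 666 = 440$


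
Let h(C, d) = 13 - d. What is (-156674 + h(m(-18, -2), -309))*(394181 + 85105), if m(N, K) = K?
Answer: -74937324672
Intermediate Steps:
(-156674 + h(m(-18, -2), -309))*(394181 + 85105) = (-156674 + (13 - 1*(-309)))*(394181 + 85105) = (-156674 + (13 + 309))*479286 = (-156674 + 322)*479286 = -156352*479286 = -74937324672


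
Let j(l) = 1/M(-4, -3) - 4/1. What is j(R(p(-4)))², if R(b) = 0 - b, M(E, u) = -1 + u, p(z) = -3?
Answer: 289/16 ≈ 18.063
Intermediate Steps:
R(b) = -b
j(l) = -17/4 (j(l) = 1/(-1 - 3) - 4/1 = 1/(-4) - 4*1 = 1*(-¼) - 4 = -¼ - 4 = -17/4)
j(R(p(-4)))² = (-17/4)² = 289/16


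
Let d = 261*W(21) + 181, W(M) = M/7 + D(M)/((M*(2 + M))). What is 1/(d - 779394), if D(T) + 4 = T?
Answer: -161/125325751 ≈ -1.2847e-6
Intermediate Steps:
D(T) = -4 + T
W(M) = M/7 + (-4 + M)/(M*(2 + M)) (W(M) = M/7 + (-4 + M)/((M*(2 + M))) = M*(1/7) + (-4 + M)*(1/(M*(2 + M))) = M/7 + (-4 + M)/(M*(2 + M)))
d = 156683/161 (d = 261*((1/7)*(-28 + 21**3 + 2*21**2 + 7*21)/(21*(2 + 21))) + 181 = 261*((1/7)*(1/21)*(-28 + 9261 + 2*441 + 147)/23) + 181 = 261*((1/7)*(1/21)*(1/23)*(-28 + 9261 + 882 + 147)) + 181 = 261*((1/7)*(1/21)*(1/23)*10262) + 181 = 261*(1466/483) + 181 = 127542/161 + 181 = 156683/161 ≈ 973.19)
1/(d - 779394) = 1/(156683/161 - 779394) = 1/(-125325751/161) = -161/125325751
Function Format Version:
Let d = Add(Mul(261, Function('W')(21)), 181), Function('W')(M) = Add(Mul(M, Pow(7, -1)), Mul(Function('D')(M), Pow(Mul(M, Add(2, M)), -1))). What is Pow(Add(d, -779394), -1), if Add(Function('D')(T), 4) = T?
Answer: Rational(-161, 125325751) ≈ -1.2847e-6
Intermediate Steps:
Function('D')(T) = Add(-4, T)
Function('W')(M) = Add(Mul(Rational(1, 7), M), Mul(Pow(M, -1), Pow(Add(2, M), -1), Add(-4, M))) (Function('W')(M) = Add(Mul(M, Pow(7, -1)), Mul(Add(-4, M), Pow(Mul(M, Add(2, M)), -1))) = Add(Mul(M, Rational(1, 7)), Mul(Add(-4, M), Mul(Pow(M, -1), Pow(Add(2, M), -1)))) = Add(Mul(Rational(1, 7), M), Mul(Pow(M, -1), Pow(Add(2, M), -1), Add(-4, M))))
d = Rational(156683, 161) (d = Add(Mul(261, Mul(Rational(1, 7), Pow(21, -1), Pow(Add(2, 21), -1), Add(-28, Pow(21, 3), Mul(2, Pow(21, 2)), Mul(7, 21)))), 181) = Add(Mul(261, Mul(Rational(1, 7), Rational(1, 21), Pow(23, -1), Add(-28, 9261, Mul(2, 441), 147))), 181) = Add(Mul(261, Mul(Rational(1, 7), Rational(1, 21), Rational(1, 23), Add(-28, 9261, 882, 147))), 181) = Add(Mul(261, Mul(Rational(1, 7), Rational(1, 21), Rational(1, 23), 10262)), 181) = Add(Mul(261, Rational(1466, 483)), 181) = Add(Rational(127542, 161), 181) = Rational(156683, 161) ≈ 973.19)
Pow(Add(d, -779394), -1) = Pow(Add(Rational(156683, 161), -779394), -1) = Pow(Rational(-125325751, 161), -1) = Rational(-161, 125325751)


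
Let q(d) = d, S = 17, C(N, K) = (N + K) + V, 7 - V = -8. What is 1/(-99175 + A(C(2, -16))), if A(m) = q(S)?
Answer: -1/99158 ≈ -1.0085e-5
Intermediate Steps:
V = 15 (V = 7 - 1*(-8) = 7 + 8 = 15)
C(N, K) = 15 + K + N (C(N, K) = (N + K) + 15 = (K + N) + 15 = 15 + K + N)
A(m) = 17
1/(-99175 + A(C(2, -16))) = 1/(-99175 + 17) = 1/(-99158) = -1/99158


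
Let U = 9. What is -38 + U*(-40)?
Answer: -398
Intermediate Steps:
-38 + U*(-40) = -38 + 9*(-40) = -38 - 360 = -398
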